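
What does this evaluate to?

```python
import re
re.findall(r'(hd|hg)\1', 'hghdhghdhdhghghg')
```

['hd', 'hg']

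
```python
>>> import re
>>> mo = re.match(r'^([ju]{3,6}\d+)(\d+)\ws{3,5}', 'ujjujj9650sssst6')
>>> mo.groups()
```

Pattern: anchored at the start of the string; then 3 to 6 of one of [ju], then one or more of a digit (captured); then one or more of a digit (captured); then a word character, then 3 to 5 of the literal 's'.
`match` is anchored at position 0; if the pattern doesn't fit there, it returns None.
The match spans [0:14] → 'ujjujj9650ssss'.
Captured: group 1 = 'ujjujj965', group 2 = '0'.

('ujjujj965', '0')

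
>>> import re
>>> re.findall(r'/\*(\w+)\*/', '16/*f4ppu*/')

['f4ppu']

Walking the string: at [2:11] match '/*f4ppu*/', group 1 = 'f4ppu'.
One capturing group, so `findall` returns just the captured substring from the one match — 1 in all.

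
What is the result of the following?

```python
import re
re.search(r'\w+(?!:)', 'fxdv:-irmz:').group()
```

'fxd'

`(?!…)`/`(?<!…)` only lets a position through if the neighbouring text does NOT match; no characters are consumed.
`re.search` scans for the first position where the pattern succeeds.
The match spans [0:3] → 'fxd'.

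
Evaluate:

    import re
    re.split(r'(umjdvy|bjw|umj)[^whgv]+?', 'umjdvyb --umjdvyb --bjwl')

['', 'umjdvy', ' --', 'umjdvy', ' --', 'bjw', '']

Alternation tries branches left to right and keeps the first one that lets the overall match succeed at that position.
Matches to split on: at [0:7] → 'umjdvyb'; at [10:17] → 'umjdvyb'; at [20:24] → 'bjwl'.
`re.split` interleaves the captured-group text with the surrounding fragments.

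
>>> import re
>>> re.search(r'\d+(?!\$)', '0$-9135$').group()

Because the assertion is negative and zero-width, positions next to the forbidden text are skipped.
The match spans [3:6] → '913'.

'913'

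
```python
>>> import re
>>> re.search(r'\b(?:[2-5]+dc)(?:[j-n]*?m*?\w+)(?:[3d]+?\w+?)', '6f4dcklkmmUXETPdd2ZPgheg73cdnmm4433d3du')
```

Here nothing in the string fits, so the call returns None.

None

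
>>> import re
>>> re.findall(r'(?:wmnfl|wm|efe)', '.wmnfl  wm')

Branches in `(...|...)` are attempted left-to-right; the first branch that allows the whole pattern to succeed is taken.
Matches: at [1:6] → 'wmnfl'; at [8:10] → 'wm'.
Since nothing is captured, `findall` lists the 2 matched substrings directly.

['wmnfl', 'wm']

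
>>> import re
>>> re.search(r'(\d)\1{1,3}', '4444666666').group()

'4444'

A backreference is literal: `\1` must see the identical characters the first group matched.
`search` walks the string left to right and returns the first match it finds.
The match spans [0:4] → '4444'.
Captured: group 1 = '4'.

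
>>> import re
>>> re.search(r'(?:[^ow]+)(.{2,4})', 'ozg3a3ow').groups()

('ow',)

This matches one or more of any character except [ow] (non-capturing group); then 2 to 4 of any character (captured).
`search` walks the string left to right and returns the first match it finds.
The match spans [1:8] → 'zg3a3ow'.
Captured: group 1 = 'ow'.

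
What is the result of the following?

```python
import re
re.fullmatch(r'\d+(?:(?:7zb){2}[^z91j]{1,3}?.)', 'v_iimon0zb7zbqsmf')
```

None

Pattern: one or more of a digit; then the literal '7zb' repeated 2 times, then 1 to 3 of any character except [z91j] (lazy), then any character (non-capturing group).
For `fullmatch`, every character of the input must be accounted for by the pattern.
Here there's no way to consume every character, so the call returns None.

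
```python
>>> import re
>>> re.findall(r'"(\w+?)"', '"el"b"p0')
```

Scanning left to right: at [0:4] match '"el"', group 1 = 'el'.
One capturing group, so `findall` returns just the captured substring from the one match — 1 in all.

['el']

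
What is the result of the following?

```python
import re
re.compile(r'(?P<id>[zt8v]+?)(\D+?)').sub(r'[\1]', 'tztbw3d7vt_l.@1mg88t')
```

Pattern: one or more of one of [zt8v] (lazy) (captured as 'id'); then one or more of a non-digit (lazy) (captured).
A `+?`/`*?`/`{m,n}?` starts at its minimum and grows only as far as needed for what follows to match.
Matches: at [0:2] → 'tz'; at [2:4] → 'tb'; at [8:10] → 'vt'; at [17:20] → '88t'.
Each match is replaced using the text its own group 1 captured.

'[t][t]w3d7[v]_l.@1mg[88]'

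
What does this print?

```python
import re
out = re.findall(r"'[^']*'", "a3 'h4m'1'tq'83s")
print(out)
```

["'h4m'", "'tq'"]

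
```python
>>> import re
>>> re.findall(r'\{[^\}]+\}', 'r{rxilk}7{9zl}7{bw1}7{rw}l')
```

Walking the string: at [1:8] → '{rxilk}'; at [9:14] → '{9zl}'; at [15:20] → '{bw1}'; at [21:25] → '{rw}'.
Since nothing is captured, `findall` lists the 4 matched substrings directly.

['{rxilk}', '{9zl}', '{bw1}', '{rw}']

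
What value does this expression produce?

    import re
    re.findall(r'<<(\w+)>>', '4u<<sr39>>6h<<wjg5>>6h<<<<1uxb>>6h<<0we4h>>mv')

['sr39', 'wjg5', '1uxb', '0we4h']

Because there's exactly one group, `findall` drops the full match and keeps group 1 from each hit.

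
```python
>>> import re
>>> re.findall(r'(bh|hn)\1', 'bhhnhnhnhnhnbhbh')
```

`\1` has to match the exact text group 1 already captured.
`findall` collects group 1 from each match (3 total).

['hn', 'hn', 'bh']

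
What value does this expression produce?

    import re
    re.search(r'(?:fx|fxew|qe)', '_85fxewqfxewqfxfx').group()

'fx'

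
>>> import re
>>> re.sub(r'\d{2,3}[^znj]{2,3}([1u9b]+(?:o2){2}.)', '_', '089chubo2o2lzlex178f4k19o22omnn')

`sub` substitutes '_' at each match site.

'_zlex178f4k19o22omnn'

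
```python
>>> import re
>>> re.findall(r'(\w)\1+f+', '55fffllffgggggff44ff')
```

After group 1 captures some text, `\1` only succeeds where that same text appears again.
Scanning left to right: at [0:5] match '55fff', group 1 = '5'; at [5:9] match 'llff', group 1 = 'l'; at [9:16] match 'gggggff', group 1 = 'g'; at [16:20] match '44ff', group 1 = '4'.
With a single group, `findall` returns only what that group captured — 4 items.

['5', 'l', 'g', '4']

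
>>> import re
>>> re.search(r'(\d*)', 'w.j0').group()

The pattern matches zero or more of a digit (captured).
`re.search` scans for the first position where the pattern succeeds.
The match spans [0:0] → ''.
Captured: group 1 = ''.

''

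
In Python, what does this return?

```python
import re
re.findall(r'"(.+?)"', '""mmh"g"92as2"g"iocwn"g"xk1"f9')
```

Because the quantifier is non-greedy, it stops expanding at the earliest point where the rest of the pattern can succeed.
Scanning left to right: at [0:6] match '""mmh"', group 1 = '"mmh'; at [7:14] match '"92as2"', group 1 = '92as2'; at [15:22] match '"iocwn"', group 1 = 'iocwn'; at [23:28] match '"xk1"', group 1 = 'xk1'.
`findall` collects group 1 from each match (4 total).

['"mmh', '92as2', 'iocwn', 'xk1']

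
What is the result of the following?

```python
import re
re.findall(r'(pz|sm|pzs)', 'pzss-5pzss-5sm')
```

['pz', 'pz', 'sm']

Branches in `(...|...)` are attempted left-to-right; the first branch that allows the whole pattern to succeed is taken.
Matches: at [0:2] match 'pz', group 1 = 'pz'; at [6:8] match 'pz', group 1 = 'pz'; at [12:14] match 'sm', group 1 = 'sm'.
Because there's exactly one group, `findall` drops the full match and keeps group 1 from each hit.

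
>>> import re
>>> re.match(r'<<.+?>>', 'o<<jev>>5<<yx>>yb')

With `match`, the pattern is implicitly anchored at the beginning.
Here the pattern fails at index 0, so the call returns None.

None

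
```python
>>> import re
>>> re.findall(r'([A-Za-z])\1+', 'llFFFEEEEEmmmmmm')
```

['l', 'F', 'E', 'm']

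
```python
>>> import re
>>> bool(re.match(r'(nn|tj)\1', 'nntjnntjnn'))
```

`re.match` won't scan ahead — the pattern has to work from the very first character.
Here the string doesn't start with a match, so the call returns None, and `bool(None)` is False.

False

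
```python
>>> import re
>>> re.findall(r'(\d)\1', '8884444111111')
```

`\1` has to match the exact text group 1 already captured.
Matches: at [0:2] match '88', group 1 = '8'; at [3:5] match '44', group 1 = '4'; at [5:7] match '44', group 1 = '4'; at [7:9] match '11', group 1 = '1'; at [9:11] match '11', group 1 = '1'; ….
`findall` collects group 1 from each match (6 total).

['8', '4', '4', '1', '1', '1']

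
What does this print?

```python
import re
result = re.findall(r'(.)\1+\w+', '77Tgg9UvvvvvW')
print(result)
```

['7']

The backreference `\1` re-matches whatever the first group consumed, character for character.
Walking the string: at [0:13] match '77Tgg9UvvvvvW', group 1 = '7'.
`findall` collects group 1 from the one match (1 total).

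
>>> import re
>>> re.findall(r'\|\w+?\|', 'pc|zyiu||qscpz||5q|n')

`findall` yields the raw match text (3 of them) because the pattern has no groups.

['|zyiu|', '|qscpz|', '|5q|']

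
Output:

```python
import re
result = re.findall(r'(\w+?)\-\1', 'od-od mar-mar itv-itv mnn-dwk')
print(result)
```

The backreference `\1` re-matches whatever the first group consumed, character for character.
With a single group, `findall` returns only what that group captured — 3 items.

['od', 'mar', 'itv']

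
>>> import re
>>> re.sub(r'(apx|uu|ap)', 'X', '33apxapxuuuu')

'33XXXX'

Branches in `(...|...)` are attempted left-to-right; the first branch that allows the whole pattern to succeed is taken.
Matches: at [2:5] → 'apx'; at [5:8] → 'apx'; at [8:10] → 'uu'; at [10:12] → 'uu'.
`sub` substitutes 'X' at each match site.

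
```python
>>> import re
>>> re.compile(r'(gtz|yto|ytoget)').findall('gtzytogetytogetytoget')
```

Branches in `(...|...)` are attempted left-to-right; the first branch that allows the whole pattern to succeed is taken.
Scanning left to right: at [0:3] match 'gtz', group 1 = 'gtz'; at [3:6] match 'yto', group 1 = 'yto'; at [9:12] match 'yto', group 1 = 'yto'; at [15:18] match 'yto', group 1 = 'yto'.
`findall` collects group 1 from each match (4 total).

['gtz', 'yto', 'yto', 'yto']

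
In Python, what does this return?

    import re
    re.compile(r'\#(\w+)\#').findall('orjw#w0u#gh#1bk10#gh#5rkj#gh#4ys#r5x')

Walking the string: at [4:9] match '#w0u#', group 1 = 'w0u'; at [11:18] match '#1bk10#', group 1 = '1bk10'; at [20:26] match '#5rkj#', group 1 = '5rkj'; at [28:33] match '#4ys#', group 1 = '4ys'.
With a single group, `findall` returns only what that group captured — 4 items.

['w0u', '1bk10', '5rkj', '4ys']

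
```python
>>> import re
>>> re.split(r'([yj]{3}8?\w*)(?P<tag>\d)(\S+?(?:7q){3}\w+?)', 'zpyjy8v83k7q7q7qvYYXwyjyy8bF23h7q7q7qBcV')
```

['zp', 'yjy8v83k7q7q7qvYYXwyjyy8bF2', '3', 'h7q7q7qB', 'cV']

This matches exactly 3 of one of [yj], then optionally a literal '8', then zero or more of a word character (captured); then a digit (captured as 'tag'); then one or more of a non-whitespace character (lazy), then the literal '7q' repeated 3 times, then one or more of a word character (lazy) (captured).
Matches to split on: at [2:38] → 'yjy8v83k7q7q7qvYYXwyjyy8bF23h7q7q7qB'.
The group in the pattern means `split` returns the separators' captures alongside the pieces.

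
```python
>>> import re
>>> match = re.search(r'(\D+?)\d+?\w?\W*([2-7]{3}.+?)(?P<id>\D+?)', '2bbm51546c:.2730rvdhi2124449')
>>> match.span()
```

(1, 11)

The pattern matches one or more of a non-digit (lazy) (captured); then one or more of a digit (lazy), then optionally a word character, then zero or more of a non-word character; then exactly 3 of a character in [2-7], then one or more of any character (lazy) (captured); then one or more of a non-digit (lazy) (captured as 'id').
Unlike `match`, `search` isn't anchored — it looks for the pattern anywhere in the string.
The match spans [1:11] → 'bbm51546c:'.
Captured: group 1 = 'bbm', group 2 = '546c', group 3 = ':'.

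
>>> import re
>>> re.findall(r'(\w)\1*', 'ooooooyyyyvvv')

`\1` has to match the exact text group 1 already captured.
Because there's exactly one group, `findall` drops the full match and keeps group 1 from each hit.

['o', 'y', 'v']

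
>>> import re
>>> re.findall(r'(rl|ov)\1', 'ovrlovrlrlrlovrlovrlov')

A backreference is literal: `\1` must see the identical characters the first group matched.
Matches: at [6:10] match 'rlrl', group 1 = 'rl'.
One capturing group, so `findall` returns just the captured substring from the one match — 1 in all.

['rl']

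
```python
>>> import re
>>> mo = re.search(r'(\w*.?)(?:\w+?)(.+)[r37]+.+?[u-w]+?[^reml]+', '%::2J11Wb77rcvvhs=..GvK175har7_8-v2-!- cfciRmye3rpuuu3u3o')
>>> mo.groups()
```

The match spans [2:57] → ':2J11Wb77rcvvhs=..GvK175har7_8-v2-!- cfciRmye3rpuuu3u3o'.
Captured: group 1 = ':', group 2 = 'J11Wb77rcvvhs=..GvK175har7_8-v2-!- cfciRmye3'.

(':', 'J11Wb77rcvvhs=..GvK175har7_8-v2-!- cfciRmye3')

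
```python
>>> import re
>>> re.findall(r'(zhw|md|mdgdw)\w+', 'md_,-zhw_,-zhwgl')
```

['md', 'zhw', 'zhw']

Walking the string: at [0:3] match 'md_', group 1 = 'md'; at [5:9] match 'zhw_', group 1 = 'zhw'; at [11:16] match 'zhwgl', group 1 = 'zhw'.
`findall` collects group 1 from each match (3 total).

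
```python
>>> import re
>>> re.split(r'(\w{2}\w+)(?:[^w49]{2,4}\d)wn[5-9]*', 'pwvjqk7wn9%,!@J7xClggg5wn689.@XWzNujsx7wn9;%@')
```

The pattern matches exactly 2 of a word character, then one or more of a word character (captured); then 2 to 4 of any character except [w49], then a digit (non-capturing group); then the literal 'wn', then zero or more of a character in [5-9].
With a capturing group present, the delimiter's captured portion is kept in the result list.

['', 'pwvj', '%,!@', 'J7xClg', '.@', 'XWzNuj', ';%@']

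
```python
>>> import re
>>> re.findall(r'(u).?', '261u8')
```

['u']

The pattern matches a literal 'u' (captured); then optionally any character.
Matches: at [3:5] match 'u8', group 1 = 'u'.
With a single group, `findall` returns only what that group captured — 1 item.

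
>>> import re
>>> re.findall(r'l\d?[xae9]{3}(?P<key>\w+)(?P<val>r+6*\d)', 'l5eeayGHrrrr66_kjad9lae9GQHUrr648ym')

[('yGHrrrr66_kjad9lae9GQHUr', 'r64')]

Multiple groups make `findall` return tuples — one 2-tuple for the one match.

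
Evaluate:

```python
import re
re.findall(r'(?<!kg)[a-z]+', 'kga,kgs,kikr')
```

Because the assertion is negative and zero-width, positions next to the forbidden text are skipped.
Walking the string: at [0:3] → 'kga'; at [4:7] → 'kgs'; at [8:12] → 'kikr'.
No capturing groups, so `findall` returns the 3 full match strings.

['kga', 'kgs', 'kikr']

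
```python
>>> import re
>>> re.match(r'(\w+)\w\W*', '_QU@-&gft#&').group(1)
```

'_Q'

This matches one or more of a word character (captured); then a word character, then zero or more of a non-word character.
With `match`, the pattern is implicitly anchored at the beginning.
The match spans [0:6] → '_QU@-&'.
Captured: group 1 = '_Q'.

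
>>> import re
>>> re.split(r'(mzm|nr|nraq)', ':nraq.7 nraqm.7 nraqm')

[':', 'nr', 'aq.7 ', 'nr', 'aqm.7 ', 'nr', 'aqm']

Alternation tries branches left to right and keeps the first one that lets the overall match succeed at that position.
`re.split` interleaves the captured-group text with the surrounding fragments.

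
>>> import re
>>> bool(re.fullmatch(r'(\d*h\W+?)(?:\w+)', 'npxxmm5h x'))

False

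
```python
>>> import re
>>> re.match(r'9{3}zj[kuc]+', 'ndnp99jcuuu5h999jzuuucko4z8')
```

With `match`, the pattern is implicitly anchored at the beginning.
Here the string doesn't start with a match, so the call returns None.

None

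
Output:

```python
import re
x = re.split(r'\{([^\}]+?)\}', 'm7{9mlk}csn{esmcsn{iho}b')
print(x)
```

With a capturing group present, the delimiter's captured portion is kept in the result list.

['m7', '9mlk', 'csn', 'esmcsn{iho', 'b']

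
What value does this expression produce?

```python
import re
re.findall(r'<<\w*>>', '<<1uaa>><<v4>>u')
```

Walking the string: at [0:8] → '<<1uaa>>'; at [8:14] → '<<v4>>'.
No capturing groups, so `findall` returns the 2 full match strings.

['<<1uaa>>', '<<v4>>']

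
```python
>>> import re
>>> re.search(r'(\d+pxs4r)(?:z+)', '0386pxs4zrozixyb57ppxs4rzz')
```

None

Pattern: one or more of a digit, then the literal 'pxs', then the literal '4r' (captured); then one or more of a literal 'z' (non-capturing group).
Here no position works, so the call returns None.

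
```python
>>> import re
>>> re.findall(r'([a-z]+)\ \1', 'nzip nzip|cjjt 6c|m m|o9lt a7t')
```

['nzip', 'm']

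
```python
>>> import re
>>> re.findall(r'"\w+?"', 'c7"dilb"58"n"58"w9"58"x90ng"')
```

['"dilb"', '"n"', '"w9"', '"x90ng"']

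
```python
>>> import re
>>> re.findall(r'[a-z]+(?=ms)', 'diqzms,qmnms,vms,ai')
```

The lookaround is zero-width — it requires the adjacent text to match without consuming it, so the asserted text isn't part of the match.
Walking the string: at [0:4] → 'diqz'; at [7:10] → 'qmn'; at [13:14] → 'v'.
`findall` yields the raw match text (3 of them) because the pattern has no groups.

['diqz', 'qmn', 'v']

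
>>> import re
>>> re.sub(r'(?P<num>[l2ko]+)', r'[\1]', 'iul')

'iu[l]'

The pattern matches one or more of one of [l2ko] (captured as 'num').
Each match is replaced using the text its own group 1 captured.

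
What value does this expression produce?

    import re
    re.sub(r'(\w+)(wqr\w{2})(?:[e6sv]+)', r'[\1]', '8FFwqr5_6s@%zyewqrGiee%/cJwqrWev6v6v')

'[8FF]@%[zye]%/[cJ]'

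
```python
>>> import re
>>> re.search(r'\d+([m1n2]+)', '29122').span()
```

Pattern: one or more of a digit; then one or more of one of [m1n2] (captured).
`re.search` scans for the first position where the pattern succeeds.
The match spans [0:5] → '29122'.
Captured: group 1 = '2'.

(0, 5)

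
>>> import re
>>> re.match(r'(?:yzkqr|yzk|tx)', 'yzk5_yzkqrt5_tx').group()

With `match`, the pattern is implicitly anchored at the beginning.
The match spans [0:3] → 'yzk'.

'yzk'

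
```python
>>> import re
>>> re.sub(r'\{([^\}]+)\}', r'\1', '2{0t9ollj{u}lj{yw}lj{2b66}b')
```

Matches: at [1:12] → '{0t9ollj{u}'; at [14:18] → '{yw}'; at [20:26] → '{2b66}'.
`\1` in the replacement pulls in group 1's text for each match.

'20t9ollj{uljywlj2b66b'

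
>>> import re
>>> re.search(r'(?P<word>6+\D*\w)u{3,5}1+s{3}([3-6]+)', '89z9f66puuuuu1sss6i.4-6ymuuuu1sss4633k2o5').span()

The pattern matches one or more of the literal '6', then zero or more of a non-digit, then a word character (captured as 'word'); then 3 to 5 of a literal 'u', then one or more of a literal '1', then exactly 3 of the literal 's'; then one or more of a character in [3-6] (captured).
`search` walks the string left to right and returns the first match it finds.
The match spans [5:18] → '66puuuuu1sss6'.
Captured: group 1 = '66puu', group 2 = '6'.

(5, 18)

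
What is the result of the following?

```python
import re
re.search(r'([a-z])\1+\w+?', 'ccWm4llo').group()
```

`\1` is not a pattern — it's the concrete string captured by group 1, re-applied verbatim.
The match spans [0:3] → 'ccW'.

'ccW'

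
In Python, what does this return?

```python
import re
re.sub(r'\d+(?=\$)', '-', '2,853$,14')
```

The `(?=…)`/`(?<=…)` assertion just peeks at neighbouring text; it doesn't advance the match position.
Matches: at [2:5] → '853'.
`sub` substitutes '-' at each match site.

'2,-$,14'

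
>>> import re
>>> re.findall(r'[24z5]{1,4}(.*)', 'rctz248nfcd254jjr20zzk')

['8nfcd254jjr20zzk']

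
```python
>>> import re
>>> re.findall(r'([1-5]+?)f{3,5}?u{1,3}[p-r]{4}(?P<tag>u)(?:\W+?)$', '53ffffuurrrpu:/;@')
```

This matches one or more of a character in [1-5] (lazy) (captured); then 3 to 5 of the literal 'f' (lazy), then 1 to 3 of the literal 'u', then exactly 4 of a character in [p-r]; then a literal 'u' (captured as 'tag'); then one or more of a non-word character (lazy) (non-capturing group); then anchored at the end.
With 2 capturing groups, `findall` returns a 2-tuple per match.

[('53', 'u')]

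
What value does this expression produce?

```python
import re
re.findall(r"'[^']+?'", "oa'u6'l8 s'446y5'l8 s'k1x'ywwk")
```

["'u6'", "'446y5'", "'k1x'"]

Walking the string: at [2:6] → "'u6'"; at [10:17] → "'446y5'"; at [21:26] → "'k1x'".
With no groups in the pattern, `findall` gives back each whole match — 3 here.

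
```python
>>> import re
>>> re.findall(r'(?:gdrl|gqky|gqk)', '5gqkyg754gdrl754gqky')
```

['gqky', 'gdrl', 'gqky']

Branches in `(...|...)` are attempted left-to-right; the first branch that allows the whole pattern to succeed is taken.
Walking the string: at [1:5] → 'gqky'; at [9:13] → 'gdrl'; at [16:20] → 'gqky'.
With no groups in the pattern, `findall` gives back each whole match — 3 here.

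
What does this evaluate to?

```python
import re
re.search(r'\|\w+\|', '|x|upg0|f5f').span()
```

(0, 3)

Unlike `match`, `search` isn't anchored — it looks for the pattern anywhere in the string.
The match spans [0:3] → '|x|'.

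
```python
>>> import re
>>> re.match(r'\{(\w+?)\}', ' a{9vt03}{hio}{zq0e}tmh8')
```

`re.match` only tries the pattern at the start of the string.
Here the pattern fails at index 0, so the call returns None.

None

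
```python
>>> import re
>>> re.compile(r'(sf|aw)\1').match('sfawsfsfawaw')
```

None

`re.match` only tries the pattern at the start of the string.
Here position 0 doesn't satisfy it, so the call returns None.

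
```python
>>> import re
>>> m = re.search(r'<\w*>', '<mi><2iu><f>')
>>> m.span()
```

(0, 4)

Unlike `match`, `search` isn't anchored — it looks for the pattern anywhere in the string.
The match spans [0:4] → '<mi>'.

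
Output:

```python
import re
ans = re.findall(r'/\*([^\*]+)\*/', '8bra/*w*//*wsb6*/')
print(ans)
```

Scanning left to right: at [4:9] match '/*w*/', group 1 = 'w'; at [9:17] match '/*wsb6*/', group 1 = 'wsb6'.
With a single group, `findall` returns only what that group captured — 2 items.

['w', 'wsb6']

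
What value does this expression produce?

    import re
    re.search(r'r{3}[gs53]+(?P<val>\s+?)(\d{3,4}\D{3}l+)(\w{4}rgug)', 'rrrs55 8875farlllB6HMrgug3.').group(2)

Pattern: exactly 3 of the literal 'r', then one or more of one of [gs53]; then one or more of whitespace (lazy) (captured as 'val'); then 3 to 4 of a digit, then exactly 3 of a non-digit, then one or more of the literal 'l' (captured); then exactly 4 of a word character, then a literal 'r', then the literal 'gug' (captured).
`search` walks the string left to right and returns the first match it finds.
The match spans [0:25] → 'rrrs55 8875farlllB6HMrgug'.
Captured: group 1 = ' ', group 2 = '8875farlll', group 3 = 'B6HMrgug'.

'8875farlll'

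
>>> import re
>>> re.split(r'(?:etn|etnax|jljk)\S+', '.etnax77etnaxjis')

`split` removes every match and returns the 2 fragments in between.

['.', '']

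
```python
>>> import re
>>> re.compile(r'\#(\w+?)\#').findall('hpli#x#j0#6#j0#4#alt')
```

['x', '6', '4']

`findall` collects group 1 from each match (3 total).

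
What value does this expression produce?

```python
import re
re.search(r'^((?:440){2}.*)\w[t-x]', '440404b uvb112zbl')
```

Here the pattern never matches, so the call returns None.

None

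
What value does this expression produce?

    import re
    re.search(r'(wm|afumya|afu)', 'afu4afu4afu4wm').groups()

('afu',)

The match spans [0:3] → 'afu'.
Captured: group 1 = 'afu'.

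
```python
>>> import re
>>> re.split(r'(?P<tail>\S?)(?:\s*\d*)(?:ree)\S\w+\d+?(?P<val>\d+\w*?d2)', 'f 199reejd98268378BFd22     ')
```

['', 'f', '8BFd2', '2     ']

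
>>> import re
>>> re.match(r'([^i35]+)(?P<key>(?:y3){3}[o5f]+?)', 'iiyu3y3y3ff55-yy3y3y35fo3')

The pattern matches one or more of any character except [i35] (captured); then the literal 'y3' repeated 3 times, then one or more of one of [o5f] (lazy) (captured as 'key').
`match` is anchored at position 0; if the pattern doesn't fit there, it returns None.
Here the string doesn't start with a match, so the call returns None.

None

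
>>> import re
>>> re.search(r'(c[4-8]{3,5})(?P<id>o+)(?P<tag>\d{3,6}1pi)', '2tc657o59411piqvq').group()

The pattern matches the literal 'c', then 3 to 5 of a character in [4-8] (captured); then one or more of a literal 'o' (captured as 'id'); then 3 to 6 of a digit, then the literal '1pi' (captured as 'tag').
The match spans [2:14] → 'c657o59411pi'.

'c657o59411pi'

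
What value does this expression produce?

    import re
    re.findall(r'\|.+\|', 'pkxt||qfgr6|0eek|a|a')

['||qfgr6|0eek|a|']

Scanning left to right: at [4:19] → '||qfgr6|0eek|a|'.
Since nothing is captured, `findall` lists the 1 matched substring directly.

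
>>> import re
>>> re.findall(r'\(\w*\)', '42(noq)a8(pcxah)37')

['(noq)', '(pcxah)']

Scanning left to right: at [2:7] → '(noq)'; at [9:16] → '(pcxah)'.
No capturing groups, so `findall` returns the 2 full match strings.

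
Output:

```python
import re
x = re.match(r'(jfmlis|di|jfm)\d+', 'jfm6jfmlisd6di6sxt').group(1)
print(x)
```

jfm

`re.match` only tries the pattern at the start of the string.
The match spans [0:4] → 'jfm6'.
Captured: group 1 = 'jfm'.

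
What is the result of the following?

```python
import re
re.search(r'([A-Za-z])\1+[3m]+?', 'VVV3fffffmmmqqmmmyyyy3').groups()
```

('V',)

`\1` has to match the exact text group 1 already captured.
`re.search` tries every starting position until one works.
The match spans [0:4] → 'VVV3'.
Captured: group 1 = 'V'.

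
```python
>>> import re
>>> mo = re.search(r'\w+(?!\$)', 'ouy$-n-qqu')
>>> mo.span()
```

(0, 2)

A negative assertion filters positions out without eating any characters.
The match spans [0:2] → 'ou'.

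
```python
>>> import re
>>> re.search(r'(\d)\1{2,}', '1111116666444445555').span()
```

(0, 6)

`\1` is not a pattern — it's the concrete string captured by group 1, re-applied verbatim.
Unlike `match`, `search` isn't anchored — it looks for the pattern anywhere in the string.
The match spans [0:6] → '111111'.
Captured: group 1 = '1'.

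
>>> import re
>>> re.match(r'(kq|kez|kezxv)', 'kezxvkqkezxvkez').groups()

('kez',)

The match spans [0:3] → 'kez'.
Captured: group 1 = 'kez'.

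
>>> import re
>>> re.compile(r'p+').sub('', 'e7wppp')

Pattern: one or more of a literal 'p'.
Matches: at [3:6] → 'ppp'.
`sub` substitutes '' at each match site.

'e7w'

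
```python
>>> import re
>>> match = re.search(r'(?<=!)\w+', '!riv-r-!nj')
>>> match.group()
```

'riv'

The positive lookaround only admits positions where the adjacent text matches; those characters stay outside the span.
The match spans [1:4] → 'riv'.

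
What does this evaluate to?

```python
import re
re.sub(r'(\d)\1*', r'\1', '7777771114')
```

The backreference `\1` re-matches whatever the first group consumed, character for character.
Each match is replaced using the text its own group 1 captured.

'714'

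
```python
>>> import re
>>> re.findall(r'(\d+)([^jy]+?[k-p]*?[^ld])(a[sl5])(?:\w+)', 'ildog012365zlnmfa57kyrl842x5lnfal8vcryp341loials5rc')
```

[('012365', 'zlnmf', 'a5')]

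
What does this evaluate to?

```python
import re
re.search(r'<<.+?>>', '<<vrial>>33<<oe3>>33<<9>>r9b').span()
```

(0, 9)

The `?` after the quantifier makes it lazy — it takes as little as possible before letting the rest of the pattern try.
The match spans [0:9] → '<<vrial>>'.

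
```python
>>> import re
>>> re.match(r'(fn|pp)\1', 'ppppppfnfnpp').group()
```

'pppp'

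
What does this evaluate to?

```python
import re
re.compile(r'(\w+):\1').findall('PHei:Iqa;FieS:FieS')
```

['FieS']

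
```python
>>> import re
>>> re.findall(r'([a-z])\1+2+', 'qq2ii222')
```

`\1` has to match the exact text group 1 already captured.
Matches: at [0:3] match 'qq2', group 1 = 'q'; at [3:8] match 'ii222', group 1 = 'i'.
With a single group, `findall` returns only what that group captured — 2 items.

['q', 'i']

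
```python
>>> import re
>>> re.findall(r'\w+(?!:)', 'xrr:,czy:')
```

['xr', 'cz']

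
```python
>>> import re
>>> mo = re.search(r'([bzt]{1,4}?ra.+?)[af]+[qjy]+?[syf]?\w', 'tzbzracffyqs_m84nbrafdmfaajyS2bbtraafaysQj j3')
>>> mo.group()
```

This matches 1 to 4 of one of [bzt] (lazy), then the literal 'ra', then one or more of any character (lazy) (captured); then one or more of one of [af]; then one or more of one of [qjy] (lazy), then optionally one of [syf], then a word character.
Unlike `match`, `search` isn't anchored — it looks for the pattern anywhere in the string.
The match spans [0:11] → 'tzbzracffyq'.
Captured: group 1 = 'tzbzrac'.

'tzbzracffyq'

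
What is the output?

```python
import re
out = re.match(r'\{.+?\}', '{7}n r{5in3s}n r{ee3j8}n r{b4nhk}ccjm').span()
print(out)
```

(0, 3)

Because the quantifier is non-greedy, it stops expanding at the earliest point where the rest of the pattern can succeed.
`re.match` won't scan ahead — the pattern has to work from the very first character.
The match spans [0:3] → '{7}'.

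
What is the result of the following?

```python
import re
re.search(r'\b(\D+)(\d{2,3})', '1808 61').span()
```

(4, 7)

Pattern: a word boundary (`\b`, zero-width); then one or more of a non-digit (captured); then 2 to 3 of a digit (captured).
`re.search` tries every starting position until one works.
The match spans [4:7] → ' 61'.
Captured: group 1 = ' ', group 2 = '61'.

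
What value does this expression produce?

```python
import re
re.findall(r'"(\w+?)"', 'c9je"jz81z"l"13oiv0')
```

['jz81z']

Scanning left to right: at [4:11] match '"jz81z"', group 1 = 'jz81z'.
Because there's exactly one group, `findall` drops the full match and keeps group 1 from the one hit.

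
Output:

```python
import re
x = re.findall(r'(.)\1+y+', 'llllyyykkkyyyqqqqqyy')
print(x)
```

['l', 'k', 'q']

`\1` is not a pattern — it's the concrete string captured by group 1, re-applied verbatim.
Scanning left to right: at [0:7] match 'llllyyy', group 1 = 'l'; at [7:13] match 'kkkyyy', group 1 = 'k'; at [13:20] match 'qqqqqyy', group 1 = 'q'.
`findall` collects group 1 from each match (3 total).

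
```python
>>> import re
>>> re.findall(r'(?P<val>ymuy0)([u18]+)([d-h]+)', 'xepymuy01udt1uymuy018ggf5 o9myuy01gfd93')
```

[('ymuy0', '1u', 'd'), ('ymuy0', '18', 'ggf')]

`findall` packs the 3 group values into a tuple for every match.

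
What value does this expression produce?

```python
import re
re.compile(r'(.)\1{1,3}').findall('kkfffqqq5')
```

['k', 'f', 'q']

A backreference is literal: `\1` must see the identical characters the first group matched.
Because there's exactly one group, `findall` drops the full match and keeps group 1 from each hit.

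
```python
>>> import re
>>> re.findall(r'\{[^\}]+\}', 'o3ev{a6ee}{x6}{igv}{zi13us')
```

['{a6ee}', '{x6}', '{igv}']

Walking the string: at [4:10] → '{a6ee}'; at [10:14] → '{x6}'; at [14:19] → '{igv}'.
With no groups in the pattern, `findall` gives back each whole match — 3 here.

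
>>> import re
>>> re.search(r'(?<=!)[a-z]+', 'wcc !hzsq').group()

'hzsq'

The `(?=…)`/`(?<=…)` assertion just peeks at neighbouring text; it doesn't advance the match position.
The match spans [5:9] → 'hzsq'.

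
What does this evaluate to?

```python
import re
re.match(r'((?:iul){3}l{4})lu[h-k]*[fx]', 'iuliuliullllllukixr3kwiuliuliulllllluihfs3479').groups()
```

The match spans [0:18] → 'iuliuliullllllukix'.
Captured: group 1 = 'iuliuliulllll'.

('iuliuliulllll',)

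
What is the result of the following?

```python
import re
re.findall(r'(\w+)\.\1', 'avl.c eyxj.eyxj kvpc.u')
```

A backreference is literal: `\1` must see the identical characters the first group matched.
Matches: at [6:15] match 'eyxj.eyxj', group 1 = 'eyxj'.
`findall` collects group 1 from the one match (1 total).

['eyxj']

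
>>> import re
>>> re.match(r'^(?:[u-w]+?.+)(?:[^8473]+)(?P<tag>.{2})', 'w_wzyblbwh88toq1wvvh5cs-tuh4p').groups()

The match spans [0:29] → 'w_wzyblbwh88toq1wvvh5cs-tuh4p'.
Captured: group 1 = '4p'.

('4p',)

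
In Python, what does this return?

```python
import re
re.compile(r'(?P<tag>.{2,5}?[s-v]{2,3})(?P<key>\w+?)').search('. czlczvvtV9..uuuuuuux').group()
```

'czlczvvtV'

Lazy quantifiers expand one character at a time until the remainder of the pattern can match.
The match spans [2:11] → 'czlczvvtV'.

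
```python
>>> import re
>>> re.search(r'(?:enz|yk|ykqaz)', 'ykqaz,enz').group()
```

'yk'

Alternation isn't longest-match — the leftmost alternative that fits at this position is chosen.
The match spans [0:2] → 'yk'.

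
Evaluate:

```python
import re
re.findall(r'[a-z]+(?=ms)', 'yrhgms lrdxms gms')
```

The lookaround is zero-width — it requires the adjacent text to match without consuming it, so the asserted text isn't part of the match.
Walking the string: at [0:4] → 'yrhg'; at [7:11] → 'lrdx'; at [14:15] → 'g'.
With no groups in the pattern, `findall` gives back each whole match — 3 here.

['yrhg', 'lrdx', 'g']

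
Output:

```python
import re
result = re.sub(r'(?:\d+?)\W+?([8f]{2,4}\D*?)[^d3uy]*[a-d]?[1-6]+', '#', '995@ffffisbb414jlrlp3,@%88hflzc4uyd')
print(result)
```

#,@%88hflzc4uyd

This matches one or more of a digit (lazy) (non-capturing group); then one or more of a non-word character (lazy); then 2 to 4 of one of [8f], then zero or more of a non-digit (lazy) (captured); then zero or more of any character except [d3uy], then optionally a character in [a-d], then one or more of a character in [1-6].
Matches: at [0:21] → '995@ffffisbb414jlrlp3'.
Each match is replaced by '#'.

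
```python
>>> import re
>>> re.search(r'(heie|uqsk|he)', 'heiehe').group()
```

Branches in `(...|...)` are attempted left-to-right; the first branch that allows the whole pattern to succeed is taken.
`re.search` scans for the first position where the pattern succeeds.
The match spans [0:4] → 'heie'.
Captured: group 1 = 'heie'.

'heie'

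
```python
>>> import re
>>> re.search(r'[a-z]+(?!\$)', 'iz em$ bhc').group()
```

'iz'

A negative assertion filters positions out without eating any characters.
Unlike `match`, `search` isn't anchored — it looks for the pattern anywhere in the string.
The match spans [0:2] → 'iz'.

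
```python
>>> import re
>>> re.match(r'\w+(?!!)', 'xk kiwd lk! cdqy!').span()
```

`(?!…)`/`(?<!…)` only lets a position through if the neighbouring text does NOT match; no characters are consumed.
With `match`, the pattern is implicitly anchored at the beginning.
The match spans [0:2] → 'xk'.

(0, 2)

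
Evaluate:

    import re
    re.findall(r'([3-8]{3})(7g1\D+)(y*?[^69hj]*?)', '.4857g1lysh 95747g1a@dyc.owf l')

[('485', '7g1lysh ', ''), ('574', '7g1a@dyc.owf l', '')]

3 groups means each result is a tuple of 3 captured strings — 2 here.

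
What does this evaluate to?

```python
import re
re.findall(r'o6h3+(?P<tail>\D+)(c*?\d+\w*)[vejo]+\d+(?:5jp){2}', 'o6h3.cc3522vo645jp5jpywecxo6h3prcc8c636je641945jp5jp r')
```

This matches the literal 'o6h', then one or more of a literal '3'; then one or more of a non-digit (captured as 'tail'); then zero or more of a literal 'c' (lazy), then one or more of a digit, then zero or more of a word character (captured); then one or more of one of [vejo], then one or more of a digit, then the literal '5jp' repeated 2 times.
`findall` packs the 2 group values into a tuple for every match.

[('.cc', '3522vo645jp5jpywecxo6h3prcc8c636j')]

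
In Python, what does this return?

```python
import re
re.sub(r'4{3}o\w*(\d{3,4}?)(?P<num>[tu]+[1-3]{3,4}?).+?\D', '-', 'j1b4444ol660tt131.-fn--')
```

'j1b4-fn--'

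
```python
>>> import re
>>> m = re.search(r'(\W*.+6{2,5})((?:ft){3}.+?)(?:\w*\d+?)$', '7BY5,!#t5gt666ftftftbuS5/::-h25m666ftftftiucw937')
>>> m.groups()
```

('7BY5,!#t5gt666ftftftbuS5/::-h25m666', 'ftftfti')

Pattern: zero or more of a non-word character, then one or more of any character, then 2 to 5 of the literal '6' (captured); then the literal 'ft' repeated 3 times, then one or more of any character (lazy) (captured); then zero or more of a word character, then one or more of a digit (lazy) (non-capturing group); then anchored at the end.
`search` walks the string left to right and returns the first match it finds.
The match spans [0:48] → '7BY5,!#t5gt666ftftftbuS5/::-h25m666ftftftiucw937'.
Captured: group 1 = '7BY5,!#t5gt666ftftftbuS5/::-h25m666', group 2 = 'ftftfti'.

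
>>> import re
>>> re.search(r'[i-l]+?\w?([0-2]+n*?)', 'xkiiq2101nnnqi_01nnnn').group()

The pattern matches one or more of a character in [i-l] (lazy), then optionally a word character; then one or more of a character in [0-2], then zero or more of a literal 'n' (lazy) (captured).
Because the quantifier is non-greedy, it stops expanding at the earliest point where the rest of the pattern can succeed.
`search` walks the string left to right and returns the first match it finds.
The match spans [1:9] → 'kiiq2101'.
Captured: group 1 = '2101'.

'kiiq2101'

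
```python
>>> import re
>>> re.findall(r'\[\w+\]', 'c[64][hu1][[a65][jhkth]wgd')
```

['[64]', '[hu1]', '[a65]', '[jhkth]']

Scanning left to right: at [1:5] → '[64]'; at [5:10] → '[hu1]'; at [11:16] → '[a65]'; at [16:23] → '[jhkth]'.
With no groups in the pattern, `findall` gives back each whole match — 4 here.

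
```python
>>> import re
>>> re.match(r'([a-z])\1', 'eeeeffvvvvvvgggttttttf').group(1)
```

'e'

The match spans [0:2] → 'ee'.
Captured: group 1 = 'e'.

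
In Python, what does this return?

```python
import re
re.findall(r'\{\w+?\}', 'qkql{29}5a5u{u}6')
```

No capturing groups, so `findall` returns the 2 full match strings.

['{29}', '{u}']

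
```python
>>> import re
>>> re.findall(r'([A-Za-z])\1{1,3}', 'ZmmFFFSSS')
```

['m', 'F', 'S']

A backreference is literal: `\1` must see the identical characters the first group matched.
Because there's exactly one group, `findall` drops the full match and keeps group 1 from each hit.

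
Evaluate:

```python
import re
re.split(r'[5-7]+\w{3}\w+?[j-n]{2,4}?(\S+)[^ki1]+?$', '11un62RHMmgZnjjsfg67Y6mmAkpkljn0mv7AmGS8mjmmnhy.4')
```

['11un', 'jsfg67Y6mmAkpkljn0mv7AmGS8mjmmnhy.', '']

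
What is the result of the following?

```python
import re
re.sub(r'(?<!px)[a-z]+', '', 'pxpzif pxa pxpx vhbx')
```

'   '

The negative lookahead/lookbehind blocks any match where the forbidden context is present.
Matches: at [0:6] → 'pxpzif'; at [7:10] → 'pxa'; at [11:15] → 'pxpx'; at [16:20] → 'vhbx'.
`sub` substitutes '' at each match site.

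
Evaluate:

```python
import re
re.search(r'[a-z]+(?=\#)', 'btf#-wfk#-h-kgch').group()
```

Lookahead/lookbehind check context without consuming it, so the matched span excludes the asserted characters.
`search` walks the string left to right and returns the first match it finds.
The match spans [0:3] → 'btf'.

'btf'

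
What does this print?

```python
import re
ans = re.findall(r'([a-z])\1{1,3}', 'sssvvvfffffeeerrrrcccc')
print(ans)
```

After group 1 captures some text, `\1` only succeeds where that same text appears again.
Because there's exactly one group, `findall` drops the full match and keeps group 1 from each hit.

['s', 'v', 'f', 'e', 'r', 'c']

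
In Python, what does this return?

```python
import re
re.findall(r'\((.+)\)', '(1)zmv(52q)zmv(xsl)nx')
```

Scanning left to right: at [0:19] match '(1)zmv(52q)zmv(xsl)', group 1 = '1)zmv(52q)zmv(xsl'.
With a single group, `findall` returns only what that group captured — 1 item.

['1)zmv(52q)zmv(xsl']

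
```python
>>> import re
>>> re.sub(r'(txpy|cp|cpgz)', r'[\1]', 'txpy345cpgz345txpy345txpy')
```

Alternation isn't longest-match — the leftmost alternative that fits at this position is chosen.
Matches: at [0:4] → 'txpy'; at [7:9] → 'cp'; at [14:18] → 'txpy'; at [21:25] → 'txpy'.
Each match is replaced using the text its own group 1 captured.

'[txpy]345[cp]gz345[txpy]345[txpy]'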